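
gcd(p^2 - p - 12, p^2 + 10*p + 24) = 1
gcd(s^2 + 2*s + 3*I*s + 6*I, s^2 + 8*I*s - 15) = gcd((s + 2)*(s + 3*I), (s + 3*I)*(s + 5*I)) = s + 3*I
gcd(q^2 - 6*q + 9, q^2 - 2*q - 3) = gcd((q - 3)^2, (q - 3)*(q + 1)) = q - 3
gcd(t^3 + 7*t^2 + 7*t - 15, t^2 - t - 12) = t + 3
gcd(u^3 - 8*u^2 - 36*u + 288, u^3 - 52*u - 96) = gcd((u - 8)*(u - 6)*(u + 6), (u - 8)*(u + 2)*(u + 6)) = u^2 - 2*u - 48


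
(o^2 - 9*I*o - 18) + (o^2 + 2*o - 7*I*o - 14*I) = 2*o^2 + 2*o - 16*I*o - 18 - 14*I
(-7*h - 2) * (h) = -7*h^2 - 2*h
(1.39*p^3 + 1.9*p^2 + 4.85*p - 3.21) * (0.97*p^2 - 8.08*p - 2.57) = 1.3483*p^5 - 9.3882*p^4 - 14.2198*p^3 - 47.1847*p^2 + 13.4723*p + 8.2497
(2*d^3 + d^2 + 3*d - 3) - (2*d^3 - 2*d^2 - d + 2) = 3*d^2 + 4*d - 5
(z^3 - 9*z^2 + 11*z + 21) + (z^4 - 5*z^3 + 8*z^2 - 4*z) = z^4 - 4*z^3 - z^2 + 7*z + 21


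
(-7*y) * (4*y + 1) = -28*y^2 - 7*y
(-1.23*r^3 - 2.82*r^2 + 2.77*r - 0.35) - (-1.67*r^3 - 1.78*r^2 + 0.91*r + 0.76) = 0.44*r^3 - 1.04*r^2 + 1.86*r - 1.11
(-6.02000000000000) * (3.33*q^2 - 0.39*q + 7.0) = -20.0466*q^2 + 2.3478*q - 42.14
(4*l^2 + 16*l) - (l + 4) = 4*l^2 + 15*l - 4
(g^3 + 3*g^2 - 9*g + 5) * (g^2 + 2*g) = g^5 + 5*g^4 - 3*g^3 - 13*g^2 + 10*g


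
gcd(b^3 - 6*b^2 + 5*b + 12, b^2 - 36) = 1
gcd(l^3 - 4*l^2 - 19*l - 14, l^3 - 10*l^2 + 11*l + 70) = l^2 - 5*l - 14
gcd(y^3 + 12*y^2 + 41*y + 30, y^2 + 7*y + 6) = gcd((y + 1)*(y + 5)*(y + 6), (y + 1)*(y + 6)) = y^2 + 7*y + 6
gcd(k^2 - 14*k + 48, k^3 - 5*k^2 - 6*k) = k - 6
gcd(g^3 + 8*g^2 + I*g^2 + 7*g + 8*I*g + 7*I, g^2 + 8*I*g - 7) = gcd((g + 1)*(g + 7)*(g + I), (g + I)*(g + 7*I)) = g + I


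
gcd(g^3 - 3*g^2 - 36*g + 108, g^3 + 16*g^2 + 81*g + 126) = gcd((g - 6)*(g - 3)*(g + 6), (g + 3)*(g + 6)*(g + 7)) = g + 6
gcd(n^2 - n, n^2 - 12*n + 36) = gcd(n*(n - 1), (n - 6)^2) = 1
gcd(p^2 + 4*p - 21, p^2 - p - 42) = 1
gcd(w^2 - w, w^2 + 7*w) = w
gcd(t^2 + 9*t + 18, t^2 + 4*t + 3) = t + 3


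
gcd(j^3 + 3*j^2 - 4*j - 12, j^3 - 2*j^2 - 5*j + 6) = j + 2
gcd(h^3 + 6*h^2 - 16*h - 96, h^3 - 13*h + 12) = h + 4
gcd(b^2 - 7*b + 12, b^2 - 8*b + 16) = b - 4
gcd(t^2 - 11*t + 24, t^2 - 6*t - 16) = t - 8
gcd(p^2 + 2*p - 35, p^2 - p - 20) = p - 5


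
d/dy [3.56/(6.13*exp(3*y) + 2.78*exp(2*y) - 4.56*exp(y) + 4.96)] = (-65.4684*exp(2*y) - 19.7936*exp(y) + 16.2336)*exp(y)/(6.13*exp(3*y) + 2.78*exp(2*y) - 4.56*exp(y) + 4.96)^2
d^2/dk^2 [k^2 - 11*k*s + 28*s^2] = 2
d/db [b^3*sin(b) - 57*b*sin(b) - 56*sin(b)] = b^3*cos(b) + 3*b^2*sin(b) - 57*b*cos(b) - 57*sin(b) - 56*cos(b)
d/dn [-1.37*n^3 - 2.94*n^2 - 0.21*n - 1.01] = -4.11*n^2 - 5.88*n - 0.21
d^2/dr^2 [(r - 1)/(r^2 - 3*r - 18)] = 2*((4 - 3*r)*(-r^2 + 3*r + 18) - (r - 1)*(2*r - 3)^2)/(-r^2 + 3*r + 18)^3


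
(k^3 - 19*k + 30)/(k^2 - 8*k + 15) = (k^2 + 3*k - 10)/(k - 5)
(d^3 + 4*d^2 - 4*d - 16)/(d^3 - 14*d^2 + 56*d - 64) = (d^2 + 6*d + 8)/(d^2 - 12*d + 32)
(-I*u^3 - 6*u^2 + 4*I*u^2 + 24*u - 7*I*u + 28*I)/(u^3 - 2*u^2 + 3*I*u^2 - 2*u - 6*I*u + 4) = (-I*u^2 + u*(-7 + 4*I) + 28)/(u^2 + 2*u*(-1 + I) - 4*I)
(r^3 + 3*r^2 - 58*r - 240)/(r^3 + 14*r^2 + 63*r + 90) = (r - 8)/(r + 3)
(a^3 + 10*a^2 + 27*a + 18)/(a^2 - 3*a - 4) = (a^2 + 9*a + 18)/(a - 4)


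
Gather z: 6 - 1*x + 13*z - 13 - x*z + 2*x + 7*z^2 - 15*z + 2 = x + 7*z^2 + z*(-x - 2) - 5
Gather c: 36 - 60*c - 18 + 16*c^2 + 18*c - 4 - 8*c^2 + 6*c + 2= 8*c^2 - 36*c + 16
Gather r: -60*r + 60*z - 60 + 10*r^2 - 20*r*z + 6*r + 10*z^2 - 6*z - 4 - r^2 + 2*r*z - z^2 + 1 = 9*r^2 + r*(-18*z - 54) + 9*z^2 + 54*z - 63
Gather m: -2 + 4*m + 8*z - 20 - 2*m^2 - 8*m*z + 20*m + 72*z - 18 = -2*m^2 + m*(24 - 8*z) + 80*z - 40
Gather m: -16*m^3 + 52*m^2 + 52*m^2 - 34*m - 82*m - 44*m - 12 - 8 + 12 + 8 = -16*m^3 + 104*m^2 - 160*m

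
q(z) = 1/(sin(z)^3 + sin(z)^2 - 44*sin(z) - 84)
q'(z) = (-3*sin(z)^2*cos(z) - 2*sin(z)*cos(z) + 44*cos(z))/(sin(z)^3 + sin(z)^2 - 44*sin(z) - 84)^2 = (-3*sin(z)^2 - 2*sin(z) + 44)*cos(z)/(sin(z)^3 + sin(z)^2 - 44*sin(z) - 84)^2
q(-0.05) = -0.01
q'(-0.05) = 0.01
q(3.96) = -0.02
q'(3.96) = -0.01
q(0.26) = -0.01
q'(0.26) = 0.00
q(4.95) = -0.02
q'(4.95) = 0.01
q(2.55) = -0.01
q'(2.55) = -0.00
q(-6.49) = -0.01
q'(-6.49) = 0.01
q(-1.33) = -0.02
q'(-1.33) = 0.01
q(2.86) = -0.01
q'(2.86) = -0.00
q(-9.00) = -0.02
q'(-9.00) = -0.00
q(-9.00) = -0.02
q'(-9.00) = -0.00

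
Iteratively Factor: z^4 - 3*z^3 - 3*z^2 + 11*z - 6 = (z - 3)*(z^3 - 3*z + 2) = (z - 3)*(z + 2)*(z^2 - 2*z + 1) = (z - 3)*(z - 1)*(z + 2)*(z - 1)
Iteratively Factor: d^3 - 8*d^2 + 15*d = (d)*(d^2 - 8*d + 15) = d*(d - 5)*(d - 3)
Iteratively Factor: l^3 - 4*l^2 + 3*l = (l - 1)*(l^2 - 3*l) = (l - 3)*(l - 1)*(l)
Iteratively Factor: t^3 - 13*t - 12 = (t + 3)*(t^2 - 3*t - 4) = (t + 1)*(t + 3)*(t - 4)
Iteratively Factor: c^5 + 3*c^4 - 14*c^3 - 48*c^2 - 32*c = (c - 4)*(c^4 + 7*c^3 + 14*c^2 + 8*c) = (c - 4)*(c + 4)*(c^3 + 3*c^2 + 2*c) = (c - 4)*(c + 1)*(c + 4)*(c^2 + 2*c) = (c - 4)*(c + 1)*(c + 2)*(c + 4)*(c)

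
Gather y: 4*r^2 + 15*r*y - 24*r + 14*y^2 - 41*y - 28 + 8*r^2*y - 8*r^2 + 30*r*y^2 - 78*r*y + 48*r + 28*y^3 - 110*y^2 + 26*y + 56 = -4*r^2 + 24*r + 28*y^3 + y^2*(30*r - 96) + y*(8*r^2 - 63*r - 15) + 28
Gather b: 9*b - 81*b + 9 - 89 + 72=-72*b - 8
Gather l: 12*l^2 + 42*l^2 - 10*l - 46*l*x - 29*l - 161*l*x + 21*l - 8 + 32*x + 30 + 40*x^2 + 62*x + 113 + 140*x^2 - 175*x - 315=54*l^2 + l*(-207*x - 18) + 180*x^2 - 81*x - 180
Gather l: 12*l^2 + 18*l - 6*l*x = 12*l^2 + l*(18 - 6*x)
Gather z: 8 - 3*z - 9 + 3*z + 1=0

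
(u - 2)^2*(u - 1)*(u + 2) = u^4 - 3*u^3 - 2*u^2 + 12*u - 8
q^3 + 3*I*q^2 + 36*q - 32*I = (q - 4*I)*(q - I)*(q + 8*I)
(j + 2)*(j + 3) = j^2 + 5*j + 6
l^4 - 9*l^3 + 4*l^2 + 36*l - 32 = (l - 8)*(l - 2)*(l - 1)*(l + 2)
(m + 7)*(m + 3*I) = m^2 + 7*m + 3*I*m + 21*I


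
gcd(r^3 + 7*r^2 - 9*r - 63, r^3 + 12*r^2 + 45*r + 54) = r + 3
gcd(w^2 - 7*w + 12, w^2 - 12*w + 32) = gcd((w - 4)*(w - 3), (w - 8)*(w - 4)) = w - 4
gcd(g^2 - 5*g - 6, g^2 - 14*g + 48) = g - 6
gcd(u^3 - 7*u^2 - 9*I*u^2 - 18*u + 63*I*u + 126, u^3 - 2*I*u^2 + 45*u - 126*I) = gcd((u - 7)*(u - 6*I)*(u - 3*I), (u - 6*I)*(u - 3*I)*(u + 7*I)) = u^2 - 9*I*u - 18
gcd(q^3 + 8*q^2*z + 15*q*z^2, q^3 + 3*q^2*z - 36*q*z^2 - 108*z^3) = q + 3*z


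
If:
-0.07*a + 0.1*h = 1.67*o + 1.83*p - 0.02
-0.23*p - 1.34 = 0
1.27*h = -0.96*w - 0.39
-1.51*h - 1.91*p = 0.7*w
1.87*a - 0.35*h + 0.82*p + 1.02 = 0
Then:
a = 5.67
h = 19.54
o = 7.33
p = -5.83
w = -26.26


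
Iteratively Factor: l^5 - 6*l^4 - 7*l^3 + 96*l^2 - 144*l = (l)*(l^4 - 6*l^3 - 7*l^2 + 96*l - 144) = l*(l - 4)*(l^3 - 2*l^2 - 15*l + 36) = l*(l - 4)*(l - 3)*(l^2 + l - 12) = l*(l - 4)*(l - 3)^2*(l + 4)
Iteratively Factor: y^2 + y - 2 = (y + 2)*(y - 1)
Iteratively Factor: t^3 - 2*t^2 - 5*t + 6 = (t - 3)*(t^2 + t - 2) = (t - 3)*(t + 2)*(t - 1)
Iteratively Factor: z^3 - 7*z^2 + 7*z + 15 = (z - 5)*(z^2 - 2*z - 3) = (z - 5)*(z - 3)*(z + 1)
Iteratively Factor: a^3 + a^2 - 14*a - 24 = (a + 3)*(a^2 - 2*a - 8) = (a + 2)*(a + 3)*(a - 4)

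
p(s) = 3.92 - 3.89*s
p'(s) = -3.89000000000000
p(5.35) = -16.89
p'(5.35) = -3.89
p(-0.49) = 5.83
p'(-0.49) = -3.89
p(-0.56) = 6.10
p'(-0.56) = -3.89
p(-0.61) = 6.29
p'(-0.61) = -3.89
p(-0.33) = 5.20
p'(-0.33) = -3.89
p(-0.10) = 4.31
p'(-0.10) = -3.89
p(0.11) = 3.49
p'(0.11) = -3.89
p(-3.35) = 16.95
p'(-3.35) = -3.89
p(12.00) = -42.76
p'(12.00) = -3.89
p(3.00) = -7.75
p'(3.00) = -3.89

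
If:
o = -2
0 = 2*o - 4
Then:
No Solution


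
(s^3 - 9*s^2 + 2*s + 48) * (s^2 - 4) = s^5 - 9*s^4 - 2*s^3 + 84*s^2 - 8*s - 192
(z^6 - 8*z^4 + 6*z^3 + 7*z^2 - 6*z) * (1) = z^6 - 8*z^4 + 6*z^3 + 7*z^2 - 6*z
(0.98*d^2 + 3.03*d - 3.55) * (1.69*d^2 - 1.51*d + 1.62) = 1.6562*d^4 + 3.6409*d^3 - 8.9872*d^2 + 10.2691*d - 5.751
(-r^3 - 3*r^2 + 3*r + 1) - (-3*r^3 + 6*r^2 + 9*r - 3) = 2*r^3 - 9*r^2 - 6*r + 4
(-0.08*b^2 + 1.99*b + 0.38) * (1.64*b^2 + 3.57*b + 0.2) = -0.1312*b^4 + 2.978*b^3 + 7.7115*b^2 + 1.7546*b + 0.076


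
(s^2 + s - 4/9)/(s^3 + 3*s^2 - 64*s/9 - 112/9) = (3*s - 1)/(3*s^2 + 5*s - 28)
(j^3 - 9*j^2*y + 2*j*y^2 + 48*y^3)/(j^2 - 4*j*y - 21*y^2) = (-j^3 + 9*j^2*y - 2*j*y^2 - 48*y^3)/(-j^2 + 4*j*y + 21*y^2)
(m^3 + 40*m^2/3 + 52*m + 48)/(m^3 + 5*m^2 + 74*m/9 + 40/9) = 3*(m^2 + 12*m + 36)/(3*m^2 + 11*m + 10)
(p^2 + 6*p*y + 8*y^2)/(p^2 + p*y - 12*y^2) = (-p - 2*y)/(-p + 3*y)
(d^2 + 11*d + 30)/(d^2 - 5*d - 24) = (d^2 + 11*d + 30)/(d^2 - 5*d - 24)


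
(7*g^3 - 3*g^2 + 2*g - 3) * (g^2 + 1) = 7*g^5 - 3*g^4 + 9*g^3 - 6*g^2 + 2*g - 3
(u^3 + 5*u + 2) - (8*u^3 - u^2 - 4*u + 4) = -7*u^3 + u^2 + 9*u - 2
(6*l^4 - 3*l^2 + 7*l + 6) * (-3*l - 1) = -18*l^5 - 6*l^4 + 9*l^3 - 18*l^2 - 25*l - 6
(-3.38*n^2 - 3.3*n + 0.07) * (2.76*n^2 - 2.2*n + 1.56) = -9.3288*n^4 - 1.672*n^3 + 2.1804*n^2 - 5.302*n + 0.1092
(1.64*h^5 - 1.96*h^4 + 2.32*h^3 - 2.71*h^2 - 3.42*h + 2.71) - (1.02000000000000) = 1.64*h^5 - 1.96*h^4 + 2.32*h^3 - 2.71*h^2 - 3.42*h + 1.69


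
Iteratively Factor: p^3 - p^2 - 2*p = (p - 2)*(p^2 + p) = p*(p - 2)*(p + 1)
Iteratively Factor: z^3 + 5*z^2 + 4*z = (z + 1)*(z^2 + 4*z) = (z + 1)*(z + 4)*(z)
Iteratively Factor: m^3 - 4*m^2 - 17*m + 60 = (m + 4)*(m^2 - 8*m + 15) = (m - 3)*(m + 4)*(m - 5)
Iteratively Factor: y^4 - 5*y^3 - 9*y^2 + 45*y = (y - 3)*(y^3 - 2*y^2 - 15*y) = (y - 5)*(y - 3)*(y^2 + 3*y) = y*(y - 5)*(y - 3)*(y + 3)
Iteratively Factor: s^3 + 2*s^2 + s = (s)*(s^2 + 2*s + 1) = s*(s + 1)*(s + 1)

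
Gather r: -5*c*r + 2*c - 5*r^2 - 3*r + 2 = 2*c - 5*r^2 + r*(-5*c - 3) + 2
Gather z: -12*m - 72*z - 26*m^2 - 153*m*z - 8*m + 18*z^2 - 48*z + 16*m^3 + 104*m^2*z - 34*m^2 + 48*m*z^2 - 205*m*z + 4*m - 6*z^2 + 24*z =16*m^3 - 60*m^2 - 16*m + z^2*(48*m + 12) + z*(104*m^2 - 358*m - 96)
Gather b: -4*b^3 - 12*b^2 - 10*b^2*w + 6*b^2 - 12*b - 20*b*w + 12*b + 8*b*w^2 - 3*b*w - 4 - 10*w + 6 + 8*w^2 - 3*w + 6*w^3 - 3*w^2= -4*b^3 + b^2*(-10*w - 6) + b*(8*w^2 - 23*w) + 6*w^3 + 5*w^2 - 13*w + 2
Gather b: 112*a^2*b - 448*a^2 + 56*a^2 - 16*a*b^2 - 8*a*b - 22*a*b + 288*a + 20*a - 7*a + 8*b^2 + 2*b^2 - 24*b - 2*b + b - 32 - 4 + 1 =-392*a^2 + 301*a + b^2*(10 - 16*a) + b*(112*a^2 - 30*a - 25) - 35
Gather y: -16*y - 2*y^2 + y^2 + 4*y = -y^2 - 12*y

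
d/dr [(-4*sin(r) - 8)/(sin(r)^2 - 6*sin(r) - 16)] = 4*cos(r)/(sin(r) - 8)^2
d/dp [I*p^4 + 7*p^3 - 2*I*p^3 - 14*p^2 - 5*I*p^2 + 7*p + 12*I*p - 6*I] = 4*I*p^3 + p^2*(21 - 6*I) + p*(-28 - 10*I) + 7 + 12*I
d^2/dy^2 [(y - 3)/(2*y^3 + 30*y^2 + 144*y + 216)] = 3*(y^3 - 3*y^2 - 69*y - 171)/(y^7 + 33*y^6 + 459*y^5 + 3483*y^4 + 15552*y^3 + 40824*y^2 + 58320*y + 34992)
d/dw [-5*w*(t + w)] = -5*t - 10*w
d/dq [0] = 0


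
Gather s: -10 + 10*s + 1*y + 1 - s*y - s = s*(9 - y) + y - 9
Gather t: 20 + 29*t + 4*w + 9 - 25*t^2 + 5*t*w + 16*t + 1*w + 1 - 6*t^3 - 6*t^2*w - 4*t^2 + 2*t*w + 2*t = -6*t^3 + t^2*(-6*w - 29) + t*(7*w + 47) + 5*w + 30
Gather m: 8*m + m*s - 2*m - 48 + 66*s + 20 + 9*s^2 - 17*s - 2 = m*(s + 6) + 9*s^2 + 49*s - 30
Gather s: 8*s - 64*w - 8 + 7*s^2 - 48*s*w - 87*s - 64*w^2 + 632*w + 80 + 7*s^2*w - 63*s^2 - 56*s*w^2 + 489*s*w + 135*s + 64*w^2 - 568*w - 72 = s^2*(7*w - 56) + s*(-56*w^2 + 441*w + 56)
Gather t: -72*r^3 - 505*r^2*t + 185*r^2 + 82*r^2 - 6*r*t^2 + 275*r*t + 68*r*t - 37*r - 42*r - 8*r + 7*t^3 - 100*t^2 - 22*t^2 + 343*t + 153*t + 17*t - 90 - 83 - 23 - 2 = -72*r^3 + 267*r^2 - 87*r + 7*t^3 + t^2*(-6*r - 122) + t*(-505*r^2 + 343*r + 513) - 198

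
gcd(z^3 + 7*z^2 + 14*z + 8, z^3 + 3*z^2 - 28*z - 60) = z + 2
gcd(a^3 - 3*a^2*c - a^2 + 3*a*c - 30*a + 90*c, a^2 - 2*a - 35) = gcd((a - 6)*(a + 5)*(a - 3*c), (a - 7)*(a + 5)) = a + 5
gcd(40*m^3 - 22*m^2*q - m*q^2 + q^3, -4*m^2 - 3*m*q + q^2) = -4*m + q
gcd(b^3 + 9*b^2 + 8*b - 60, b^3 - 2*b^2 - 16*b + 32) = b - 2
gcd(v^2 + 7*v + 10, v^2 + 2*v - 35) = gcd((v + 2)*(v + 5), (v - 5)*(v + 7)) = 1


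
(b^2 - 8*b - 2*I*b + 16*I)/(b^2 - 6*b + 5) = (b^2 - 8*b - 2*I*b + 16*I)/(b^2 - 6*b + 5)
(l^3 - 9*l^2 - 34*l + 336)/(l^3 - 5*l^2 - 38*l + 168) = (l - 8)/(l - 4)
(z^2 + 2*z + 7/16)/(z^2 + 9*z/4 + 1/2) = (z + 7/4)/(z + 2)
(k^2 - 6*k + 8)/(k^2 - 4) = (k - 4)/(k + 2)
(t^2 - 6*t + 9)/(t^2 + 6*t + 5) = (t^2 - 6*t + 9)/(t^2 + 6*t + 5)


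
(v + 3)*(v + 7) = v^2 + 10*v + 21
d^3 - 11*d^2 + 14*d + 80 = (d - 8)*(d - 5)*(d + 2)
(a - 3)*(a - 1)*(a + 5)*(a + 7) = a^4 + 8*a^3 - 10*a^2 - 104*a + 105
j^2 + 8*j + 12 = (j + 2)*(j + 6)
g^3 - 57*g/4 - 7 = (g - 4)*(g + 1/2)*(g + 7/2)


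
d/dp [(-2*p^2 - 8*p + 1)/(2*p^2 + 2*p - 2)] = (3*p^2 + p + 7/2)/(p^4 + 2*p^3 - p^2 - 2*p + 1)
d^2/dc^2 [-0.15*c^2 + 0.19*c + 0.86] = -0.300000000000000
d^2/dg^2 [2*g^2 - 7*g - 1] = 4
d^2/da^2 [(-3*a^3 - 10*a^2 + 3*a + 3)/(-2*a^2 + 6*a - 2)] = (51*a^3 - 66*a^2 + 45*a - 23)/(a^6 - 9*a^5 + 30*a^4 - 45*a^3 + 30*a^2 - 9*a + 1)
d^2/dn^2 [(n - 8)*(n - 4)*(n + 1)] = 6*n - 22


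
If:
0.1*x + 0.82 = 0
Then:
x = -8.20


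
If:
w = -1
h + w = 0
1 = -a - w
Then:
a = 0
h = 1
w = -1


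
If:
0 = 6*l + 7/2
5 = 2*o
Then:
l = -7/12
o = 5/2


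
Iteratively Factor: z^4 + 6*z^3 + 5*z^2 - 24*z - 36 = (z + 2)*(z^3 + 4*z^2 - 3*z - 18) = (z + 2)*(z + 3)*(z^2 + z - 6) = (z + 2)*(z + 3)^2*(z - 2)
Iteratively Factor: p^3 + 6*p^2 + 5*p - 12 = (p - 1)*(p^2 + 7*p + 12) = (p - 1)*(p + 4)*(p + 3)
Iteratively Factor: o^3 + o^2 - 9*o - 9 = (o + 1)*(o^2 - 9) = (o + 1)*(o + 3)*(o - 3)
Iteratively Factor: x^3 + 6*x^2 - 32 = (x + 4)*(x^2 + 2*x - 8) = (x - 2)*(x + 4)*(x + 4)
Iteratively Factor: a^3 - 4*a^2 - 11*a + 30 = (a + 3)*(a^2 - 7*a + 10) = (a - 2)*(a + 3)*(a - 5)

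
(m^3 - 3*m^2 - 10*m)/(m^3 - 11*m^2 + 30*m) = (m + 2)/(m - 6)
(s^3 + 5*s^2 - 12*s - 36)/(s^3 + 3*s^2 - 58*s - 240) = (s^2 - s - 6)/(s^2 - 3*s - 40)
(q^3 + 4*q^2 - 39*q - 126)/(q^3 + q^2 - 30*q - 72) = (q + 7)/(q + 4)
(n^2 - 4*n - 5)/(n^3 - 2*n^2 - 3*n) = (n - 5)/(n*(n - 3))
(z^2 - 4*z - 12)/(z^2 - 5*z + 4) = (z^2 - 4*z - 12)/(z^2 - 5*z + 4)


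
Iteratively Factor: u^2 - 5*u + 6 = (u - 3)*(u - 2)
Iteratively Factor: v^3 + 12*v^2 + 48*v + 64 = (v + 4)*(v^2 + 8*v + 16) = (v + 4)^2*(v + 4)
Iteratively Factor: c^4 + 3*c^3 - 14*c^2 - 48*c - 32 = (c + 1)*(c^3 + 2*c^2 - 16*c - 32) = (c + 1)*(c + 4)*(c^2 - 2*c - 8) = (c + 1)*(c + 2)*(c + 4)*(c - 4)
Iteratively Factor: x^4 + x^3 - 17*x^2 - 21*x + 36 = (x + 3)*(x^3 - 2*x^2 - 11*x + 12) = (x - 4)*(x + 3)*(x^2 + 2*x - 3) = (x - 4)*(x + 3)^2*(x - 1)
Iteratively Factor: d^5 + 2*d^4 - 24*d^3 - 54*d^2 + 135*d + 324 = (d - 4)*(d^4 + 6*d^3 - 54*d - 81) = (d - 4)*(d - 3)*(d^3 + 9*d^2 + 27*d + 27) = (d - 4)*(d - 3)*(d + 3)*(d^2 + 6*d + 9) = (d - 4)*(d - 3)*(d + 3)^2*(d + 3)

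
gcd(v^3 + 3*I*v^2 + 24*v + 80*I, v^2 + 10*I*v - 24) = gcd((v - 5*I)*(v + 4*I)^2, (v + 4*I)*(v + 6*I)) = v + 4*I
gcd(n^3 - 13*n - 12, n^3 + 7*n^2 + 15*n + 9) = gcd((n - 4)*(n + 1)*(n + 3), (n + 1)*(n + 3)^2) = n^2 + 4*n + 3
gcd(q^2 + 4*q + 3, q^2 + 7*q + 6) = q + 1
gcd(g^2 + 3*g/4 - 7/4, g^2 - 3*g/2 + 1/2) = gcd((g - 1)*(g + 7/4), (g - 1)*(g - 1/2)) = g - 1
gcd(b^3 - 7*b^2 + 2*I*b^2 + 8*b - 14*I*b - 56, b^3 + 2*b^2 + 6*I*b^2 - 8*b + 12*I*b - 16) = b + 4*I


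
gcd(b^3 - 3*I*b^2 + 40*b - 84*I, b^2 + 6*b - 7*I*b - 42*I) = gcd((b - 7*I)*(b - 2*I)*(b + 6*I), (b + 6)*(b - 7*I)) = b - 7*I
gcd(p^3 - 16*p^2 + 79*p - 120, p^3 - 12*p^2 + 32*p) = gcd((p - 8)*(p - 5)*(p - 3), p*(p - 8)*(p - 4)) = p - 8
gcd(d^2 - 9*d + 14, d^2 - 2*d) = d - 2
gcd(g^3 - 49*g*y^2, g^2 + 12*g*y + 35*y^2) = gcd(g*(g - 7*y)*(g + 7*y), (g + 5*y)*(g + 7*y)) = g + 7*y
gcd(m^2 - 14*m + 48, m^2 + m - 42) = m - 6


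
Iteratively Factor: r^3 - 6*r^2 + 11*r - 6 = (r - 3)*(r^2 - 3*r + 2) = (r - 3)*(r - 1)*(r - 2)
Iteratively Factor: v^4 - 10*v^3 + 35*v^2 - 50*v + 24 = (v - 3)*(v^3 - 7*v^2 + 14*v - 8) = (v - 3)*(v - 1)*(v^2 - 6*v + 8) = (v - 3)*(v - 2)*(v - 1)*(v - 4)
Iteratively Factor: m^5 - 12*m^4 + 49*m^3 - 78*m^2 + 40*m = (m)*(m^4 - 12*m^3 + 49*m^2 - 78*m + 40) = m*(m - 4)*(m^3 - 8*m^2 + 17*m - 10) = m*(m - 5)*(m - 4)*(m^2 - 3*m + 2) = m*(m - 5)*(m - 4)*(m - 1)*(m - 2)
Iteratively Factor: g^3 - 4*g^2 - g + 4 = (g + 1)*(g^2 - 5*g + 4) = (g - 4)*(g + 1)*(g - 1)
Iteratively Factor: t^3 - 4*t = (t)*(t^2 - 4) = t*(t + 2)*(t - 2)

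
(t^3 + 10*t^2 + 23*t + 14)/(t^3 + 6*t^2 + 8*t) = (t^2 + 8*t + 7)/(t*(t + 4))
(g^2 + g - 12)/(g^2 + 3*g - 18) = (g + 4)/(g + 6)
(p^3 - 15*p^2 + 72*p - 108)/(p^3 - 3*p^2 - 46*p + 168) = (p^2 - 9*p + 18)/(p^2 + 3*p - 28)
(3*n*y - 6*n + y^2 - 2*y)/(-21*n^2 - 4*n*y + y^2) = (y - 2)/(-7*n + y)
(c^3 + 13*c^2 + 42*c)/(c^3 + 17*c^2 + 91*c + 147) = c*(c + 6)/(c^2 + 10*c + 21)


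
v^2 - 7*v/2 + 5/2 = (v - 5/2)*(v - 1)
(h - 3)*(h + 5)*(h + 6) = h^3 + 8*h^2 - 3*h - 90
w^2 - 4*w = w*(w - 4)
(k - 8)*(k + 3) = k^2 - 5*k - 24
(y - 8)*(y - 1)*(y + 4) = y^3 - 5*y^2 - 28*y + 32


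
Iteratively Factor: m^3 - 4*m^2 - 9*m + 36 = (m - 3)*(m^2 - m - 12) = (m - 4)*(m - 3)*(m + 3)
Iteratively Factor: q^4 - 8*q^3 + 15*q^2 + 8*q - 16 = (q - 1)*(q^3 - 7*q^2 + 8*q + 16) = (q - 1)*(q + 1)*(q^2 - 8*q + 16) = (q - 4)*(q - 1)*(q + 1)*(q - 4)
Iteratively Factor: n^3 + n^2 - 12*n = (n)*(n^2 + n - 12) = n*(n + 4)*(n - 3)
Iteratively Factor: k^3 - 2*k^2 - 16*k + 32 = (k + 4)*(k^2 - 6*k + 8) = (k - 2)*(k + 4)*(k - 4)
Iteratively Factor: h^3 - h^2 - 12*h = (h)*(h^2 - h - 12) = h*(h - 4)*(h + 3)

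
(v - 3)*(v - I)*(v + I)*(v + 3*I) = v^4 - 3*v^3 + 3*I*v^3 + v^2 - 9*I*v^2 - 3*v + 3*I*v - 9*I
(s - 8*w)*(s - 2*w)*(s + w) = s^3 - 9*s^2*w + 6*s*w^2 + 16*w^3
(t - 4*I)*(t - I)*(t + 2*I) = t^3 - 3*I*t^2 + 6*t - 8*I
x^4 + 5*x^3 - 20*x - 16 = (x - 2)*(x + 1)*(x + 2)*(x + 4)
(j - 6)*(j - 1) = j^2 - 7*j + 6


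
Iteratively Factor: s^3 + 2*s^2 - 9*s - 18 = (s + 3)*(s^2 - s - 6) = (s - 3)*(s + 3)*(s + 2)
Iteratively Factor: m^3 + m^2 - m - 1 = (m + 1)*(m^2 - 1) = (m + 1)^2*(m - 1)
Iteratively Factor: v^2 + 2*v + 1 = (v + 1)*(v + 1)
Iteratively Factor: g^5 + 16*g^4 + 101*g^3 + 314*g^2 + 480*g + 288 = (g + 2)*(g^4 + 14*g^3 + 73*g^2 + 168*g + 144) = (g + 2)*(g + 3)*(g^3 + 11*g^2 + 40*g + 48) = (g + 2)*(g + 3)*(g + 4)*(g^2 + 7*g + 12) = (g + 2)*(g + 3)^2*(g + 4)*(g + 4)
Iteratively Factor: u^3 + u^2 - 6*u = (u - 2)*(u^2 + 3*u) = u*(u - 2)*(u + 3)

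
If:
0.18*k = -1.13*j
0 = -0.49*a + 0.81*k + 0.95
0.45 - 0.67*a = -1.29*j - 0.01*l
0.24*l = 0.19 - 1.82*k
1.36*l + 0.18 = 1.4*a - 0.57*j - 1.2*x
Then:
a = 0.94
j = 0.10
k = -0.61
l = 5.38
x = -5.20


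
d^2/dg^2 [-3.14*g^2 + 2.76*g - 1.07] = -6.28000000000000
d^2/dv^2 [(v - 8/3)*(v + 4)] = 2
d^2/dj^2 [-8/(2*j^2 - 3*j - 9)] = 16*(-4*j^2 + 6*j + (4*j - 3)^2 + 18)/(-2*j^2 + 3*j + 9)^3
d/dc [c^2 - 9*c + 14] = 2*c - 9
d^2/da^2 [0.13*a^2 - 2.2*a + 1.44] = 0.260000000000000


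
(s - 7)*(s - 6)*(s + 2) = s^3 - 11*s^2 + 16*s + 84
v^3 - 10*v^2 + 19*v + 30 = (v - 6)*(v - 5)*(v + 1)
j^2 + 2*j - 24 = (j - 4)*(j + 6)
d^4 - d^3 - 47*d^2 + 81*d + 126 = (d - 6)*(d - 3)*(d + 1)*(d + 7)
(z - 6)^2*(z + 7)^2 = z^4 + 2*z^3 - 83*z^2 - 84*z + 1764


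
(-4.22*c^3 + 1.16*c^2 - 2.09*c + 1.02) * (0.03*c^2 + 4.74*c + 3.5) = -0.1266*c^5 - 19.968*c^4 - 9.3343*c^3 - 5.816*c^2 - 2.4802*c + 3.57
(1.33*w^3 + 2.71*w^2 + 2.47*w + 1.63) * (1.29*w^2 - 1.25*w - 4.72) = 1.7157*w^5 + 1.8334*w^4 - 6.4788*w^3 - 13.776*w^2 - 13.6959*w - 7.6936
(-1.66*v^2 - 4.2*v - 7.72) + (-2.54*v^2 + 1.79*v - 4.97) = -4.2*v^2 - 2.41*v - 12.69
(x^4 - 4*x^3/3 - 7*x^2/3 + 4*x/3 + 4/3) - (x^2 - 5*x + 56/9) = x^4 - 4*x^3/3 - 10*x^2/3 + 19*x/3 - 44/9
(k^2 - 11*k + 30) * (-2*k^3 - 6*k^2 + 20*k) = -2*k^5 + 16*k^4 + 26*k^3 - 400*k^2 + 600*k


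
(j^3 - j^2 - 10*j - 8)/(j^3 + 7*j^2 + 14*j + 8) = (j - 4)/(j + 4)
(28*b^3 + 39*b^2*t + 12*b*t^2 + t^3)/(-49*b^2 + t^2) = (4*b^2 + 5*b*t + t^2)/(-7*b + t)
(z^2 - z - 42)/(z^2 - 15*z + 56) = (z + 6)/(z - 8)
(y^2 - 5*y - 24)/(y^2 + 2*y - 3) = (y - 8)/(y - 1)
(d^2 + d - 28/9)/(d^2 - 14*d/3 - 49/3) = (d - 4/3)/(d - 7)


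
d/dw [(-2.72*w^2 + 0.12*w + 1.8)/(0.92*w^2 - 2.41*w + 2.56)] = (6.4448*w^2 - 17.2384*w + 4.6452)/(0.8464*w^4 - 4.4344*w^3 + 10.5185*w^2 - 12.3392*w + 6.5536)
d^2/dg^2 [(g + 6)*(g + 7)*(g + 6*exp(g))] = 6*g^2*exp(g) + 102*g*exp(g) + 6*g + 420*exp(g) + 26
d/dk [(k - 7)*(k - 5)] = 2*k - 12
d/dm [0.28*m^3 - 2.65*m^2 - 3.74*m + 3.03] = 0.84*m^2 - 5.3*m - 3.74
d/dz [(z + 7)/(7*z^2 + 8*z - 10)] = (7*z^2 + 8*z - 2*(z + 7)*(7*z + 4) - 10)/(7*z^2 + 8*z - 10)^2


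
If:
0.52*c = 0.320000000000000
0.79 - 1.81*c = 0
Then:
No Solution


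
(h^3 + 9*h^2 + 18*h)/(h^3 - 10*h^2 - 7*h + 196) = h*(h^2 + 9*h + 18)/(h^3 - 10*h^2 - 7*h + 196)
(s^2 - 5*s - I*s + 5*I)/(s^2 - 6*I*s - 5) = (s - 5)/(s - 5*I)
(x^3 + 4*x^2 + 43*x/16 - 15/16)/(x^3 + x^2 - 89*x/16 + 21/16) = (4*x + 5)/(4*x - 7)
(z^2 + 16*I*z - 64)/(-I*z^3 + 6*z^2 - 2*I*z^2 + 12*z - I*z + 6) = (I*z^2 - 16*z - 64*I)/(z^3 + z^2*(2 + 6*I) + z*(1 + 12*I) + 6*I)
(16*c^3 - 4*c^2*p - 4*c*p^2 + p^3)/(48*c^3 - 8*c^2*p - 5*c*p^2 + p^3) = (-4*c^2 + p^2)/(-12*c^2 - c*p + p^2)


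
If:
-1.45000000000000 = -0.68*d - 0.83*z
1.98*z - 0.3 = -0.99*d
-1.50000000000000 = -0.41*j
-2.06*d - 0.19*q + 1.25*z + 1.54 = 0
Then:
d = 5.00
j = 3.66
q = -61.52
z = -2.35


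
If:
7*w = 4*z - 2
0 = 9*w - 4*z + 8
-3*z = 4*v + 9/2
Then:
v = 39/16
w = -3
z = -19/4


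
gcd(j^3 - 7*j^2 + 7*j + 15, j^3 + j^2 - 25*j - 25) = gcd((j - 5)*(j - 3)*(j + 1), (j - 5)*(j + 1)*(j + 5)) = j^2 - 4*j - 5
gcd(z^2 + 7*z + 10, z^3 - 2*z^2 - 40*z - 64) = z + 2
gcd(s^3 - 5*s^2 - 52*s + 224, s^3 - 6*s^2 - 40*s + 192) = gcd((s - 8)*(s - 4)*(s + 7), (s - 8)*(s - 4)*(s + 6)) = s^2 - 12*s + 32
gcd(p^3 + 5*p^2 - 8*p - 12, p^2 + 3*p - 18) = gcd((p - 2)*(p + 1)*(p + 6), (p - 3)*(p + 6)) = p + 6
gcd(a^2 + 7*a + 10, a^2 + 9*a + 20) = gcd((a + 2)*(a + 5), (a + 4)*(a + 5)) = a + 5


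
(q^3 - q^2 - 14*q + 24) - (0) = q^3 - q^2 - 14*q + 24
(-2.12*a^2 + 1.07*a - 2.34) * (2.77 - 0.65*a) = 1.378*a^3 - 6.5679*a^2 + 4.4849*a - 6.4818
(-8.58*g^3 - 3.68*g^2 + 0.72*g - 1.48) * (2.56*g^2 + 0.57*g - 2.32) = -21.9648*g^5 - 14.3114*g^4 + 19.6512*g^3 + 5.1592*g^2 - 2.514*g + 3.4336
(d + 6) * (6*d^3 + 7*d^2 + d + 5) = 6*d^4 + 43*d^3 + 43*d^2 + 11*d + 30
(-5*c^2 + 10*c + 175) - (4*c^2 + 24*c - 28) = -9*c^2 - 14*c + 203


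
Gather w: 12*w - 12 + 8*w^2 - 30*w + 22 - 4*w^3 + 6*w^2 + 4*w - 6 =-4*w^3 + 14*w^2 - 14*w + 4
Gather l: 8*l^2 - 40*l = 8*l^2 - 40*l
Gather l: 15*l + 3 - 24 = 15*l - 21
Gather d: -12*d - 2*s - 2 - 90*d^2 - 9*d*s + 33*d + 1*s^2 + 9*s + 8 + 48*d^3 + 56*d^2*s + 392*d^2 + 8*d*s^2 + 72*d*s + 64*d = 48*d^3 + d^2*(56*s + 302) + d*(8*s^2 + 63*s + 85) + s^2 + 7*s + 6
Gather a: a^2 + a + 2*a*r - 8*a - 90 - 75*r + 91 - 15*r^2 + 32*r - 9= a^2 + a*(2*r - 7) - 15*r^2 - 43*r - 8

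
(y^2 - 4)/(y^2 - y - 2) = (y + 2)/(y + 1)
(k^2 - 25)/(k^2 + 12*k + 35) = (k - 5)/(k + 7)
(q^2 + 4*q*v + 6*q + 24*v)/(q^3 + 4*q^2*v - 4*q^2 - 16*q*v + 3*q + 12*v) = (q + 6)/(q^2 - 4*q + 3)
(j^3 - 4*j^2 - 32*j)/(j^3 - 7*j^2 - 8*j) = (j + 4)/(j + 1)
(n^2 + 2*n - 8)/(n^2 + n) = (n^2 + 2*n - 8)/(n*(n + 1))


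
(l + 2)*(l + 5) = l^2 + 7*l + 10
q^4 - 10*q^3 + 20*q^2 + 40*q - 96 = (q - 6)*(q - 4)*(q - 2)*(q + 2)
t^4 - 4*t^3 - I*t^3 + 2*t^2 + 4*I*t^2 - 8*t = t*(t - 4)*(t - 2*I)*(t + I)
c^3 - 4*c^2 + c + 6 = (c - 3)*(c - 2)*(c + 1)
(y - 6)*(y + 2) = y^2 - 4*y - 12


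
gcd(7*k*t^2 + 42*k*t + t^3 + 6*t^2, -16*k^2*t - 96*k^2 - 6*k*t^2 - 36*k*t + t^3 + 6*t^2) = t + 6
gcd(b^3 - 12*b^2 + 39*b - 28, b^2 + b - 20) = b - 4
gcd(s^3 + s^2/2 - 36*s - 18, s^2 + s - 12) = 1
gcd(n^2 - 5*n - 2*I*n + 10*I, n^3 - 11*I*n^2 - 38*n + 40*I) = n - 2*I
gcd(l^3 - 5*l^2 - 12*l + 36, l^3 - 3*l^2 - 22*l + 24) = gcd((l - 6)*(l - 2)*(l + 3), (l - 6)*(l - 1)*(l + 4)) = l - 6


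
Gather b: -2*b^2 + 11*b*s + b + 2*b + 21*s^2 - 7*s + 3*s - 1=-2*b^2 + b*(11*s + 3) + 21*s^2 - 4*s - 1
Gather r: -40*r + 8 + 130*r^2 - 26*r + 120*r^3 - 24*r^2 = 120*r^3 + 106*r^2 - 66*r + 8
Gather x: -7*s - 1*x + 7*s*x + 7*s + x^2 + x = 7*s*x + x^2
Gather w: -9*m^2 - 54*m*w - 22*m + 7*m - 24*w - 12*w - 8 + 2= -9*m^2 - 15*m + w*(-54*m - 36) - 6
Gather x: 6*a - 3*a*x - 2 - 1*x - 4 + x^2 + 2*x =6*a + x^2 + x*(1 - 3*a) - 6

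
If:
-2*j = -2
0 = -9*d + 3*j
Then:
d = 1/3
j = 1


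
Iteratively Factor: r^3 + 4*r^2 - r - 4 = (r - 1)*(r^2 + 5*r + 4) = (r - 1)*(r + 4)*(r + 1)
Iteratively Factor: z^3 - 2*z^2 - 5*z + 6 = (z + 2)*(z^2 - 4*z + 3) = (z - 1)*(z + 2)*(z - 3)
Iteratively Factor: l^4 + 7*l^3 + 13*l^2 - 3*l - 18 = (l + 3)*(l^3 + 4*l^2 + l - 6) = (l + 2)*(l + 3)*(l^2 + 2*l - 3) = (l + 2)*(l + 3)^2*(l - 1)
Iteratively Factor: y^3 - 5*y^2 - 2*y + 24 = (y + 2)*(y^2 - 7*y + 12) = (y - 4)*(y + 2)*(y - 3)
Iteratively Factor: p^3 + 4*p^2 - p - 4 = (p + 1)*(p^2 + 3*p - 4) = (p - 1)*(p + 1)*(p + 4)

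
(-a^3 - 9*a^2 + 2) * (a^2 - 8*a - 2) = -a^5 - a^4 + 74*a^3 + 20*a^2 - 16*a - 4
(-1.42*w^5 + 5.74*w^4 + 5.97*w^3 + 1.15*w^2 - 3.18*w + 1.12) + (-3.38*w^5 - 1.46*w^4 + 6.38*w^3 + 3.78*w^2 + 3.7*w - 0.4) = -4.8*w^5 + 4.28*w^4 + 12.35*w^3 + 4.93*w^2 + 0.52*w + 0.72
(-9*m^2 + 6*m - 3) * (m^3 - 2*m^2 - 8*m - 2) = -9*m^5 + 24*m^4 + 57*m^3 - 24*m^2 + 12*m + 6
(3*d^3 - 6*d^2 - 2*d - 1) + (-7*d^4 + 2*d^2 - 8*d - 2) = -7*d^4 + 3*d^3 - 4*d^2 - 10*d - 3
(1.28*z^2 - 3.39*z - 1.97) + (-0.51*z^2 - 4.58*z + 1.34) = 0.77*z^2 - 7.97*z - 0.63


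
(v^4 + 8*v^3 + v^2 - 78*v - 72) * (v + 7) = v^5 + 15*v^4 + 57*v^3 - 71*v^2 - 618*v - 504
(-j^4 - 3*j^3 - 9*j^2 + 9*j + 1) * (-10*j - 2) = 10*j^5 + 32*j^4 + 96*j^3 - 72*j^2 - 28*j - 2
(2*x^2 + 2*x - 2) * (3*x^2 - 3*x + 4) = 6*x^4 - 4*x^2 + 14*x - 8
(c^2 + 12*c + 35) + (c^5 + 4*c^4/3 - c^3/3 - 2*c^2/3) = c^5 + 4*c^4/3 - c^3/3 + c^2/3 + 12*c + 35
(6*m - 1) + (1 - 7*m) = -m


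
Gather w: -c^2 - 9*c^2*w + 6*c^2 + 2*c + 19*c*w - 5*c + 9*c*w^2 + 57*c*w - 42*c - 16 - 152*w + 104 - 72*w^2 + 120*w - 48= 5*c^2 - 45*c + w^2*(9*c - 72) + w*(-9*c^2 + 76*c - 32) + 40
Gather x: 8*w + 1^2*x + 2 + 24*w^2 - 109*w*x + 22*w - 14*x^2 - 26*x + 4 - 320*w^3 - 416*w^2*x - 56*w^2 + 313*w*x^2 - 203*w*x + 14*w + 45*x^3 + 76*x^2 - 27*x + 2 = -320*w^3 - 32*w^2 + 44*w + 45*x^3 + x^2*(313*w + 62) + x*(-416*w^2 - 312*w - 52) + 8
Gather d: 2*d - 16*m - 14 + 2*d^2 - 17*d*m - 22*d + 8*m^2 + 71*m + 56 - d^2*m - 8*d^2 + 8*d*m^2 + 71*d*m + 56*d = d^2*(-m - 6) + d*(8*m^2 + 54*m + 36) + 8*m^2 + 55*m + 42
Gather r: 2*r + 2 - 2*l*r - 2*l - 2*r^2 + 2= -2*l - 2*r^2 + r*(2 - 2*l) + 4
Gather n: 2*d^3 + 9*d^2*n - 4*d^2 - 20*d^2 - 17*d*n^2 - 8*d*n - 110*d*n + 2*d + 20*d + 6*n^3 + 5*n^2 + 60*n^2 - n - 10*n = 2*d^3 - 24*d^2 + 22*d + 6*n^3 + n^2*(65 - 17*d) + n*(9*d^2 - 118*d - 11)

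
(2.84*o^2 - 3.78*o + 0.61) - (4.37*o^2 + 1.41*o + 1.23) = -1.53*o^2 - 5.19*o - 0.62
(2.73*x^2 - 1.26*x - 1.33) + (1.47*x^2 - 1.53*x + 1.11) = 4.2*x^2 - 2.79*x - 0.22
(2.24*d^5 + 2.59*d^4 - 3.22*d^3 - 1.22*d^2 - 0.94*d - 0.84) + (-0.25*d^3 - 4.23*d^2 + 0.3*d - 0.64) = 2.24*d^5 + 2.59*d^4 - 3.47*d^3 - 5.45*d^2 - 0.64*d - 1.48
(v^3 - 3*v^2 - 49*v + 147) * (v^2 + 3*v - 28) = v^5 - 86*v^3 + 84*v^2 + 1813*v - 4116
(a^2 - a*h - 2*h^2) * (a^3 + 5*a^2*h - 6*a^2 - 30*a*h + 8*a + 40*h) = a^5 + 4*a^4*h - 6*a^4 - 7*a^3*h^2 - 24*a^3*h + 8*a^3 - 10*a^2*h^3 + 42*a^2*h^2 + 32*a^2*h + 60*a*h^3 - 56*a*h^2 - 80*h^3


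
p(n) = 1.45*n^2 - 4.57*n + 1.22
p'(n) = 2.9*n - 4.57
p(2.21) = -1.80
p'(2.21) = 1.84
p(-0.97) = 7.02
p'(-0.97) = -7.38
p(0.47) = -0.61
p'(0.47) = -3.21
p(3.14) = 1.17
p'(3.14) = 4.54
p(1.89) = -2.24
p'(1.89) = 0.91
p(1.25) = -2.23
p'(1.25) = -0.94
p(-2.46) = 21.24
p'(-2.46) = -11.70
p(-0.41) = 3.34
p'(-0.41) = -5.76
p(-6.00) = 80.84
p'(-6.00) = -21.97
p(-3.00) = 27.98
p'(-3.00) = -13.27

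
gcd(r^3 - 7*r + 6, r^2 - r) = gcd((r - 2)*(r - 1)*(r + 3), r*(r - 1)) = r - 1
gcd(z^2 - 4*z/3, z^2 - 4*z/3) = z^2 - 4*z/3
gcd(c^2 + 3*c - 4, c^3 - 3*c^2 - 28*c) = c + 4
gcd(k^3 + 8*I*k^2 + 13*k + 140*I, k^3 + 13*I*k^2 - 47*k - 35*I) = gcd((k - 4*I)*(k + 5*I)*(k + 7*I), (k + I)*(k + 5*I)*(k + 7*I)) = k^2 + 12*I*k - 35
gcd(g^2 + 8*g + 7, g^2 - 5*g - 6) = g + 1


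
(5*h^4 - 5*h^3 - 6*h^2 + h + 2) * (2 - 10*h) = -50*h^5 + 60*h^4 + 50*h^3 - 22*h^2 - 18*h + 4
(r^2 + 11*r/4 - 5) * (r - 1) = r^3 + 7*r^2/4 - 31*r/4 + 5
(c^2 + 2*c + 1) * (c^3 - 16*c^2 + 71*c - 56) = c^5 - 14*c^4 + 40*c^3 + 70*c^2 - 41*c - 56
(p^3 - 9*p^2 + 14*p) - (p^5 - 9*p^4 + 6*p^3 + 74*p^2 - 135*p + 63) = -p^5 + 9*p^4 - 5*p^3 - 83*p^2 + 149*p - 63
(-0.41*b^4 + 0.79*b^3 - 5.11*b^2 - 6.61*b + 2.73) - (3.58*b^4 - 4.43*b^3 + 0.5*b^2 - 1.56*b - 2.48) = -3.99*b^4 + 5.22*b^3 - 5.61*b^2 - 5.05*b + 5.21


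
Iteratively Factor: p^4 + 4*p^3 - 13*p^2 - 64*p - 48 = (p + 1)*(p^3 + 3*p^2 - 16*p - 48) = (p + 1)*(p + 4)*(p^2 - p - 12) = (p - 4)*(p + 1)*(p + 4)*(p + 3)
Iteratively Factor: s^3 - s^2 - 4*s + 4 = (s - 2)*(s^2 + s - 2) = (s - 2)*(s - 1)*(s + 2)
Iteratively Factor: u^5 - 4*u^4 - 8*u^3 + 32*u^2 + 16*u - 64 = (u + 2)*(u^4 - 6*u^3 + 4*u^2 + 24*u - 32) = (u - 4)*(u + 2)*(u^3 - 2*u^2 - 4*u + 8) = (u - 4)*(u - 2)*(u + 2)*(u^2 - 4) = (u - 4)*(u - 2)^2*(u + 2)*(u + 2)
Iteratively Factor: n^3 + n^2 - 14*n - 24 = (n + 2)*(n^2 - n - 12) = (n + 2)*(n + 3)*(n - 4)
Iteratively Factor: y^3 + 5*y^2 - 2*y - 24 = (y - 2)*(y^2 + 7*y + 12) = (y - 2)*(y + 4)*(y + 3)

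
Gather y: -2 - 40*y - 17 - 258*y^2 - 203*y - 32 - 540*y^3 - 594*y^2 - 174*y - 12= -540*y^3 - 852*y^2 - 417*y - 63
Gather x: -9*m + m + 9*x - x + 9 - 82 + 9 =-8*m + 8*x - 64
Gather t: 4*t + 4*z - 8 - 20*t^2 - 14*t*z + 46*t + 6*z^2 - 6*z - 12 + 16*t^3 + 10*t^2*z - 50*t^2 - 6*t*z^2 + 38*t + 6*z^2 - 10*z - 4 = 16*t^3 + t^2*(10*z - 70) + t*(-6*z^2 - 14*z + 88) + 12*z^2 - 12*z - 24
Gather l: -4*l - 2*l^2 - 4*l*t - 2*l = -2*l^2 + l*(-4*t - 6)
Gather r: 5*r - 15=5*r - 15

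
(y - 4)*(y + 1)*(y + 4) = y^3 + y^2 - 16*y - 16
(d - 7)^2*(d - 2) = d^3 - 16*d^2 + 77*d - 98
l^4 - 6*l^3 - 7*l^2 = l^2*(l - 7)*(l + 1)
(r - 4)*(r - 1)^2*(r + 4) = r^4 - 2*r^3 - 15*r^2 + 32*r - 16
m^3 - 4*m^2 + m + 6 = (m - 3)*(m - 2)*(m + 1)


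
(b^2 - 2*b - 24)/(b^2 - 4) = (b^2 - 2*b - 24)/(b^2 - 4)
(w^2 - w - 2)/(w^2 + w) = (w - 2)/w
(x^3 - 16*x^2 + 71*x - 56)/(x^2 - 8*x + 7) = x - 8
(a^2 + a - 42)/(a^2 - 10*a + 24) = (a + 7)/(a - 4)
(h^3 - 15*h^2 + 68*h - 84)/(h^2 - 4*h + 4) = (h^2 - 13*h + 42)/(h - 2)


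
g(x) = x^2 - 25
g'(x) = 2*x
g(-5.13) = 1.32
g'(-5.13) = -10.26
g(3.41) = -13.37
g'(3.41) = 6.82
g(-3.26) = -14.37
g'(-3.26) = -6.52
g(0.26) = -24.93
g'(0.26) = 0.52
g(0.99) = -24.02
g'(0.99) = 1.98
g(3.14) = -15.14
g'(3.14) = 6.28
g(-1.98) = -21.08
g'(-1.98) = -3.96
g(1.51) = -22.72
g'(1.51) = 3.02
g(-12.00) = 119.00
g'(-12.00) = -24.00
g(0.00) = -25.00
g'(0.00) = 0.00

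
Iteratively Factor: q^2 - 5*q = (q - 5)*(q)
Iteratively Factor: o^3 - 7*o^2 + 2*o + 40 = (o - 4)*(o^2 - 3*o - 10) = (o - 4)*(o + 2)*(o - 5)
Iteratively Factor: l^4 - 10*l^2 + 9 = (l + 3)*(l^3 - 3*l^2 - l + 3) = (l - 1)*(l + 3)*(l^2 - 2*l - 3) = (l - 3)*(l - 1)*(l + 3)*(l + 1)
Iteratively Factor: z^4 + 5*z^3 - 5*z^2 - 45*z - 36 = (z + 3)*(z^3 + 2*z^2 - 11*z - 12) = (z - 3)*(z + 3)*(z^2 + 5*z + 4) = (z - 3)*(z + 1)*(z + 3)*(z + 4)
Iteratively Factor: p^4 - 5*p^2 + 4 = (p - 1)*(p^3 + p^2 - 4*p - 4) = (p - 1)*(p + 1)*(p^2 - 4) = (p - 1)*(p + 1)*(p + 2)*(p - 2)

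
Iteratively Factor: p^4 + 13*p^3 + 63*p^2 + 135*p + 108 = (p + 4)*(p^3 + 9*p^2 + 27*p + 27) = (p + 3)*(p + 4)*(p^2 + 6*p + 9) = (p + 3)^2*(p + 4)*(p + 3)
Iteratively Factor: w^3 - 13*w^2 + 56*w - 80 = (w - 4)*(w^2 - 9*w + 20) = (w - 5)*(w - 4)*(w - 4)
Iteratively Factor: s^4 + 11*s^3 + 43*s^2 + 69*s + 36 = (s + 1)*(s^3 + 10*s^2 + 33*s + 36) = (s + 1)*(s + 3)*(s^2 + 7*s + 12) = (s + 1)*(s + 3)*(s + 4)*(s + 3)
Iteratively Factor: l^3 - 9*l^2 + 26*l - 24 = (l - 4)*(l^2 - 5*l + 6) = (l - 4)*(l - 3)*(l - 2)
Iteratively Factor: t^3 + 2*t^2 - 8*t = (t)*(t^2 + 2*t - 8) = t*(t + 4)*(t - 2)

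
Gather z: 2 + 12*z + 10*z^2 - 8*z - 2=10*z^2 + 4*z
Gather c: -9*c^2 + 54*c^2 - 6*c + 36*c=45*c^2 + 30*c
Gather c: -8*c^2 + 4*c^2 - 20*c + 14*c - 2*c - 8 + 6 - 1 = -4*c^2 - 8*c - 3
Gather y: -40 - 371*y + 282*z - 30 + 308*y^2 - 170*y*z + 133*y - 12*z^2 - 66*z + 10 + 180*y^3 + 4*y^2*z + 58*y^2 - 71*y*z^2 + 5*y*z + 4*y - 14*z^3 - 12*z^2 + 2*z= 180*y^3 + y^2*(4*z + 366) + y*(-71*z^2 - 165*z - 234) - 14*z^3 - 24*z^2 + 218*z - 60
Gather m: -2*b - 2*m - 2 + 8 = -2*b - 2*m + 6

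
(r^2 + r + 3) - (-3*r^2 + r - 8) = 4*r^2 + 11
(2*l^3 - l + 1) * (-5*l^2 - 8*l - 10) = -10*l^5 - 16*l^4 - 15*l^3 + 3*l^2 + 2*l - 10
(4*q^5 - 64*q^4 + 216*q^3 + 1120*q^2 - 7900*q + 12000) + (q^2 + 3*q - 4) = 4*q^5 - 64*q^4 + 216*q^3 + 1121*q^2 - 7897*q + 11996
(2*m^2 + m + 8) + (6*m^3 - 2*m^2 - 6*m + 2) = 6*m^3 - 5*m + 10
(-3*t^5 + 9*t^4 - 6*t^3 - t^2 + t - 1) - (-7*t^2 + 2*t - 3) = -3*t^5 + 9*t^4 - 6*t^3 + 6*t^2 - t + 2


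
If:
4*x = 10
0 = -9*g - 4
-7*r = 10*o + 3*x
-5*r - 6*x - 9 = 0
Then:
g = -4/9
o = 261/100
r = -24/5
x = 5/2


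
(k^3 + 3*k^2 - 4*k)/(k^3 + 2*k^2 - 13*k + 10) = k*(k + 4)/(k^2 + 3*k - 10)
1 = 1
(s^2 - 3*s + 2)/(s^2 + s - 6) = (s - 1)/(s + 3)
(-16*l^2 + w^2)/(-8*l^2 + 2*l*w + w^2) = (-4*l + w)/(-2*l + w)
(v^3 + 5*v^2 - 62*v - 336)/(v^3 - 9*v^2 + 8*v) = (v^2 + 13*v + 42)/(v*(v - 1))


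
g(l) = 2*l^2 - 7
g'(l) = 4*l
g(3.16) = 12.97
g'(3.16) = 12.64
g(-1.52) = -2.38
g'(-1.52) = -6.08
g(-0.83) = -5.62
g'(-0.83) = -3.32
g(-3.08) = 11.97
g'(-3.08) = -12.32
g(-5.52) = 53.94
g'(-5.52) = -22.08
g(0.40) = -6.68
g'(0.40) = 1.60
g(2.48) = 5.30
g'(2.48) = 9.92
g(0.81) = -5.69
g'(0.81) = 3.24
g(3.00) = 11.00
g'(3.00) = 12.00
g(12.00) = 281.00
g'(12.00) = 48.00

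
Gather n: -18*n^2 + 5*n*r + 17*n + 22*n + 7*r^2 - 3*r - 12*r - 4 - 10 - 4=-18*n^2 + n*(5*r + 39) + 7*r^2 - 15*r - 18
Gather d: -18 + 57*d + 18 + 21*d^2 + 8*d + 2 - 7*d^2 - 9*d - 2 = 14*d^2 + 56*d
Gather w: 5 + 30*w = 30*w + 5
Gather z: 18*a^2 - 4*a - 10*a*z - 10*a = 18*a^2 - 10*a*z - 14*a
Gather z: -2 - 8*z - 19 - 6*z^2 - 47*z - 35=-6*z^2 - 55*z - 56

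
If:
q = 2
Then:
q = 2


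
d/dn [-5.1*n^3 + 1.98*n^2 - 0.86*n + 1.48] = -15.3*n^2 + 3.96*n - 0.86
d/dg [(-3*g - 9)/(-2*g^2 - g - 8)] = 3*(2*g^2 + g - (g + 3)*(4*g + 1) + 8)/(2*g^2 + g + 8)^2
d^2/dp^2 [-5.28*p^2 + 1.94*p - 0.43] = -10.5600000000000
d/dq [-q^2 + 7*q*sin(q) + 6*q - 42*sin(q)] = 7*q*cos(q) - 2*q + 7*sin(q) - 42*cos(q) + 6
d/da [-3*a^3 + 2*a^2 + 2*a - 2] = -9*a^2 + 4*a + 2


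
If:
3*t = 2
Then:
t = 2/3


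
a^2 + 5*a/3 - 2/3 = (a - 1/3)*(a + 2)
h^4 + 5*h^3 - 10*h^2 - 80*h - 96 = (h - 4)*(h + 2)*(h + 3)*(h + 4)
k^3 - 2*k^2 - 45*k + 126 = (k - 6)*(k - 3)*(k + 7)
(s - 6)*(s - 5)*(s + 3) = s^3 - 8*s^2 - 3*s + 90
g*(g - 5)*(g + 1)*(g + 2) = g^4 - 2*g^3 - 13*g^2 - 10*g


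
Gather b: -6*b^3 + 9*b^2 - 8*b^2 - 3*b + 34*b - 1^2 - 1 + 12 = -6*b^3 + b^2 + 31*b + 10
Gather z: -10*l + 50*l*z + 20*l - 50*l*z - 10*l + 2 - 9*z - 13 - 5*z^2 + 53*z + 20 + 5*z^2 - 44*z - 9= 0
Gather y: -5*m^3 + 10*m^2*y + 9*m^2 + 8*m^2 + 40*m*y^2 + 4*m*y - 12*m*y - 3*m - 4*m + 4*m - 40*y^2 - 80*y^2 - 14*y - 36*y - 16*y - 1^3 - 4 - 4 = -5*m^3 + 17*m^2 - 3*m + y^2*(40*m - 120) + y*(10*m^2 - 8*m - 66) - 9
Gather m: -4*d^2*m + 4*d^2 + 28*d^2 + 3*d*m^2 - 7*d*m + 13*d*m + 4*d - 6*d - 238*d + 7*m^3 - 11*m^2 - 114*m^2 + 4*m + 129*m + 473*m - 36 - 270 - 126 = 32*d^2 - 240*d + 7*m^3 + m^2*(3*d - 125) + m*(-4*d^2 + 6*d + 606) - 432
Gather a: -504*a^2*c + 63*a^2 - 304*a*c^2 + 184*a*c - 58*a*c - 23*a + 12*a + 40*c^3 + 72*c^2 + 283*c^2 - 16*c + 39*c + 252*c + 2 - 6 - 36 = a^2*(63 - 504*c) + a*(-304*c^2 + 126*c - 11) + 40*c^3 + 355*c^2 + 275*c - 40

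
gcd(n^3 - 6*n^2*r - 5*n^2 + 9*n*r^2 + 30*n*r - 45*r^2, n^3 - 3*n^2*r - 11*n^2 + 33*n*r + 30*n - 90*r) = -n^2 + 3*n*r + 5*n - 15*r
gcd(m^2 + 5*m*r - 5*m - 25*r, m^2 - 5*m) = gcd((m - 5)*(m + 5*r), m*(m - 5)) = m - 5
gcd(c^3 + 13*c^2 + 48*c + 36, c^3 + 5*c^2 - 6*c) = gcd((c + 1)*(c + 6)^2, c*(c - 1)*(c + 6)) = c + 6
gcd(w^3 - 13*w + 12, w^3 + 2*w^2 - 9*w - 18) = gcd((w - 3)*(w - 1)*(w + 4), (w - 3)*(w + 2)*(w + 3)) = w - 3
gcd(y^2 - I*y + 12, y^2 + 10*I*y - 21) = y + 3*I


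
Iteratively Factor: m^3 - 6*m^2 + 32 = (m - 4)*(m^2 - 2*m - 8) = (m - 4)*(m + 2)*(m - 4)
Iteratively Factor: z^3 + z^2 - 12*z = (z)*(z^2 + z - 12) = z*(z + 4)*(z - 3)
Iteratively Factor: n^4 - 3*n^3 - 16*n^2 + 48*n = (n + 4)*(n^3 - 7*n^2 + 12*n) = (n - 3)*(n + 4)*(n^2 - 4*n) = (n - 4)*(n - 3)*(n + 4)*(n)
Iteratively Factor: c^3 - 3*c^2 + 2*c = (c - 2)*(c^2 - c) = c*(c - 2)*(c - 1)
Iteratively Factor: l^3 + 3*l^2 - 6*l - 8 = (l - 2)*(l^2 + 5*l + 4) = (l - 2)*(l + 1)*(l + 4)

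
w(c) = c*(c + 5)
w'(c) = 2*c + 5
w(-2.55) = -6.25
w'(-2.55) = -0.10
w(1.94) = 13.46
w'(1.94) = 8.88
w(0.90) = 5.31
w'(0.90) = 6.80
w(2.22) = 16.03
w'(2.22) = 9.44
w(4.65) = 44.87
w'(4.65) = 14.30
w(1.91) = 13.20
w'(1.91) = 8.82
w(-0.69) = -2.97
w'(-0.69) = 3.62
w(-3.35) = -5.53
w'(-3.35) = -1.70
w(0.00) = 0.00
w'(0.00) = 5.00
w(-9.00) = 36.00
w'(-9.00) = -13.00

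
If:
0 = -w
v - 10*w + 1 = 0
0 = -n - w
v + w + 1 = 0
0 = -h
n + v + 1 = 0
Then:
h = 0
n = 0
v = -1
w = 0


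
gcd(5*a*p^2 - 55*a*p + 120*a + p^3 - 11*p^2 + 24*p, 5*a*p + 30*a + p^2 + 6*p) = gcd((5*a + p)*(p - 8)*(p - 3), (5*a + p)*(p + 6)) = 5*a + p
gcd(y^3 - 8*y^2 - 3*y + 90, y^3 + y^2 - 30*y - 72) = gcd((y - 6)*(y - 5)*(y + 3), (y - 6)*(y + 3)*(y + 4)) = y^2 - 3*y - 18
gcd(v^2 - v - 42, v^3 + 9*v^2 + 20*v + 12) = v + 6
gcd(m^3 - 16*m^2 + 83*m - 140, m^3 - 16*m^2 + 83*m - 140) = m^3 - 16*m^2 + 83*m - 140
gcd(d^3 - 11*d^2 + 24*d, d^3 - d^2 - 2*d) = d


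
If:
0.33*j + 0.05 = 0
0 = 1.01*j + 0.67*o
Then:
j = -0.15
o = 0.23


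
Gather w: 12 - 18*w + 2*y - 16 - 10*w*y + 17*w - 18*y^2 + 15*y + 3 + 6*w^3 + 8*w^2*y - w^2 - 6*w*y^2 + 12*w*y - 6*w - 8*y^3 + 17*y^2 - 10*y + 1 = 6*w^3 + w^2*(8*y - 1) + w*(-6*y^2 + 2*y - 7) - 8*y^3 - y^2 + 7*y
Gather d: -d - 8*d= -9*d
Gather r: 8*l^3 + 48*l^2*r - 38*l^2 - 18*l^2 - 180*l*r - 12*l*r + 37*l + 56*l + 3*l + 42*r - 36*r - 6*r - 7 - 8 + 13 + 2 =8*l^3 - 56*l^2 + 96*l + r*(48*l^2 - 192*l)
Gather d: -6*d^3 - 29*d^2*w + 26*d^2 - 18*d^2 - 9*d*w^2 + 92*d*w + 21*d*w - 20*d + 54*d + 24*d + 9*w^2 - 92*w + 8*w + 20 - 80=-6*d^3 + d^2*(8 - 29*w) + d*(-9*w^2 + 113*w + 58) + 9*w^2 - 84*w - 60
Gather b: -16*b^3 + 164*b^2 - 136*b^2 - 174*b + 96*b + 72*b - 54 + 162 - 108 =-16*b^3 + 28*b^2 - 6*b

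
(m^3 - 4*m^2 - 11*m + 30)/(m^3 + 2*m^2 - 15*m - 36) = (m^2 - 7*m + 10)/(m^2 - m - 12)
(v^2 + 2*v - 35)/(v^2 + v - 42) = (v - 5)/(v - 6)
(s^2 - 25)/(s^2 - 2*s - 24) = (25 - s^2)/(-s^2 + 2*s + 24)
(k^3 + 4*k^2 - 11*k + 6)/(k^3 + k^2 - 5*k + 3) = (k + 6)/(k + 3)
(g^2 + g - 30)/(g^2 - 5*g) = (g + 6)/g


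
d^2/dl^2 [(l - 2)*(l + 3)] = 2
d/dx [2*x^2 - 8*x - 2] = 4*x - 8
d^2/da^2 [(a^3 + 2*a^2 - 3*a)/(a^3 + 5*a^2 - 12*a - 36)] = 6*(-a^6 + 9*a^5 + 81*a^4 + 279*a^3 + 576*a^2 + 756*a + 1296)/(a^9 + 15*a^8 + 39*a^7 - 343*a^6 - 1548*a^5 + 2052*a^4 + 15120*a^3 + 3888*a^2 - 46656*a - 46656)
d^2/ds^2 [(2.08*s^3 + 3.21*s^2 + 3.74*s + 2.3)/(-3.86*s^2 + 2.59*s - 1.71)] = (-2.8421709430404e-14*s^5 - 176.079516*s^3 - 23.214252*s^2 + 249.588816*s - 52.395394)/(57.512456*s^6 - 115.769892*s^5 + 154.114746*s^4 - 119.947303*s^3 + 68.273631*s^2 - 22.720257*s + 5.000211)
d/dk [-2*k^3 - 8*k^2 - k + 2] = -6*k^2 - 16*k - 1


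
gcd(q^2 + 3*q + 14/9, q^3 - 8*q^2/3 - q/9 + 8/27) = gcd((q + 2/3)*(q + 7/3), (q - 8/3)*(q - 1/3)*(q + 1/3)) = 1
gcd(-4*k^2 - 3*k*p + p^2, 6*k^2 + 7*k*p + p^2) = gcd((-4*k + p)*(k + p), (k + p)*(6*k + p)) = k + p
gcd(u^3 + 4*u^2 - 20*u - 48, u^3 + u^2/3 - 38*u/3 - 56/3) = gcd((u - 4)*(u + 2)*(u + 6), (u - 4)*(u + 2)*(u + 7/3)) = u^2 - 2*u - 8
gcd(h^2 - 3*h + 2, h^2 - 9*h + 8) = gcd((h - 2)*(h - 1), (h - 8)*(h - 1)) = h - 1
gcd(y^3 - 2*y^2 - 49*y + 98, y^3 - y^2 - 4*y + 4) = y - 2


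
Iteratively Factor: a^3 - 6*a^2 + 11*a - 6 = (a - 3)*(a^2 - 3*a + 2) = (a - 3)*(a - 1)*(a - 2)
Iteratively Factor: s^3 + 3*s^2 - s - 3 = (s + 1)*(s^2 + 2*s - 3) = (s - 1)*(s + 1)*(s + 3)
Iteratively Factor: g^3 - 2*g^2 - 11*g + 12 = (g - 1)*(g^2 - g - 12) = (g - 4)*(g - 1)*(g + 3)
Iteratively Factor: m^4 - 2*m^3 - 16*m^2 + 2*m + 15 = (m + 3)*(m^3 - 5*m^2 - m + 5) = (m - 5)*(m + 3)*(m^2 - 1) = (m - 5)*(m - 1)*(m + 3)*(m + 1)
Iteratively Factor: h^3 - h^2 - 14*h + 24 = (h - 2)*(h^2 + h - 12) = (h - 3)*(h - 2)*(h + 4)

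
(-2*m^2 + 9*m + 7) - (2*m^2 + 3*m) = -4*m^2 + 6*m + 7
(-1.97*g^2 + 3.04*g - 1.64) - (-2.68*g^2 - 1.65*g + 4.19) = 0.71*g^2 + 4.69*g - 5.83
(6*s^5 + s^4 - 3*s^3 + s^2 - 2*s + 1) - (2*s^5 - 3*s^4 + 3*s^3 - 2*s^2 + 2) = 4*s^5 + 4*s^4 - 6*s^3 + 3*s^2 - 2*s - 1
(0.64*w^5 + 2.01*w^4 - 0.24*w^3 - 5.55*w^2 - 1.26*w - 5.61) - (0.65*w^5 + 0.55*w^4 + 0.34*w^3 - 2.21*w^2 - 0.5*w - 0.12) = -0.01*w^5 + 1.46*w^4 - 0.58*w^3 - 3.34*w^2 - 0.76*w - 5.49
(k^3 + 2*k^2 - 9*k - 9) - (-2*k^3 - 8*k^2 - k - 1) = 3*k^3 + 10*k^2 - 8*k - 8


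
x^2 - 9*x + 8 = (x - 8)*(x - 1)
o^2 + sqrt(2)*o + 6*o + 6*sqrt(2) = (o + 6)*(o + sqrt(2))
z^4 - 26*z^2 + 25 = (z - 5)*(z - 1)*(z + 1)*(z + 5)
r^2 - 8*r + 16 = (r - 4)^2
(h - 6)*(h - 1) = h^2 - 7*h + 6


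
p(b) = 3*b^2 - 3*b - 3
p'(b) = 6*b - 3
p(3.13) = 17.00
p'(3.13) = 15.78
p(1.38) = -1.43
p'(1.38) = 5.28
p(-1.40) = 7.08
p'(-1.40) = -11.40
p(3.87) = 30.32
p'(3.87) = 20.22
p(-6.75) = 153.94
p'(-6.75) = -43.50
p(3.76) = 28.13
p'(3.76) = 19.56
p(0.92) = -3.22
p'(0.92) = 2.52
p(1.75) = 0.94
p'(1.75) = 7.50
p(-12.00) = 465.00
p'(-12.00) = -75.00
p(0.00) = -3.00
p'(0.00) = -3.00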